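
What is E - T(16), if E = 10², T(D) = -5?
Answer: 105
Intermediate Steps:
E = 100
E - T(16) = 100 - 1*(-5) = 100 + 5 = 105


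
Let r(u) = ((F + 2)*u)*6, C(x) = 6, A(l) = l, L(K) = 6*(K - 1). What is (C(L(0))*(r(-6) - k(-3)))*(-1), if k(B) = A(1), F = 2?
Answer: 870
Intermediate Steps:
L(K) = -6 + 6*K (L(K) = 6*(-1 + K) = -6 + 6*K)
k(B) = 1
r(u) = 24*u (r(u) = ((2 + 2)*u)*6 = (4*u)*6 = 24*u)
(C(L(0))*(r(-6) - k(-3)))*(-1) = (6*(24*(-6) - 1*1))*(-1) = (6*(-144 - 1))*(-1) = (6*(-145))*(-1) = -870*(-1) = 870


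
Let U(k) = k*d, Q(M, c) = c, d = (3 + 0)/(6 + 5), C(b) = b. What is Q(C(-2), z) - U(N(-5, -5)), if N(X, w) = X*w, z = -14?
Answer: -229/11 ≈ -20.818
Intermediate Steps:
d = 3/11 ≈ 0.27273
U(k) = 3*k/11 (U(k) = k*(3/11) = 3*k/11)
Q(C(-2), z) - U(N(-5, -5)) = -14 - 3*(-5*(-5))/11 = -14 - 3*25/11 = -14 - 1*75/11 = -14 - 75/11 = -229/11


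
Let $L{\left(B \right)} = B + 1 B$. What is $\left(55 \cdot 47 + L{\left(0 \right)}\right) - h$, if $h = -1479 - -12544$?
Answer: $-8480$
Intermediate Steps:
$h = 11065$ ($h = -1479 + 12544 = 11065$)
$L{\left(B \right)} = 2 B$ ($L{\left(B \right)} = B + B = 2 B$)
$\left(55 \cdot 47 + L{\left(0 \right)}\right) - h = \left(55 \cdot 47 + 2 \cdot 0\right) - 11065 = \left(2585 + 0\right) - 11065 = 2585 - 11065 = -8480$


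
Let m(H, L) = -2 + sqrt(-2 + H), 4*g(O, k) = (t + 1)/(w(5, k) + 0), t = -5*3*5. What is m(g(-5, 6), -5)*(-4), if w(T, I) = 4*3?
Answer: 8 - I*sqrt(510)/3 ≈ 8.0 - 7.5277*I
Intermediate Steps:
w(T, I) = 12
t = -75 (t = -15*5 = -75)
g(O, k) = -37/24 (g(O, k) = ((-75 + 1)/(12 + 0))/4 = (-74/12)/4 = (-74*1/12)/4 = (1/4)*(-37/6) = -37/24)
m(g(-5, 6), -5)*(-4) = (-2 + sqrt(-2 - 37/24))*(-4) = (-2 + sqrt(-85/24))*(-4) = (-2 + I*sqrt(510)/12)*(-4) = 8 - I*sqrt(510)/3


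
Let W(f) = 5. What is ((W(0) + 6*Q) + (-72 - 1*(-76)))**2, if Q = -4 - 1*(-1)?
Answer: 81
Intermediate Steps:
Q = -3 (Q = -4 + 1 = -3)
((W(0) + 6*Q) + (-72 - 1*(-76)))**2 = ((5 + 6*(-3)) + (-72 - 1*(-76)))**2 = ((5 - 18) + (-72 + 76))**2 = (-13 + 4)**2 = (-9)**2 = 81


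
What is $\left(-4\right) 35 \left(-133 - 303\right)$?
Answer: $61040$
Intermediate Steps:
$\left(-4\right) 35 \left(-133 - 303\right) = \left(-140\right) \left(-436\right) = 61040$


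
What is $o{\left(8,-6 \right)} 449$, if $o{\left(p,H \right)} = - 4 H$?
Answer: $10776$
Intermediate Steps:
$o{\left(8,-6 \right)} 449 = \left(-4\right) \left(-6\right) 449 = 24 \cdot 449 = 10776$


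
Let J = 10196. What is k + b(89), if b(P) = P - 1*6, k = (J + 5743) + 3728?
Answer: 19750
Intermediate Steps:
k = 19667 (k = (10196 + 5743) + 3728 = 15939 + 3728 = 19667)
b(P) = -6 + P (b(P) = P - 6 = -6 + P)
k + b(89) = 19667 + (-6 + 89) = 19667 + 83 = 19750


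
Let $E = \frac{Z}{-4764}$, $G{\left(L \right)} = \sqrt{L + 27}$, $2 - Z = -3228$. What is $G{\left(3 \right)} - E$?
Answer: $\frac{1615}{2382} + \sqrt{30} \approx 6.1552$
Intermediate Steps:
$Z = 3230$ ($Z = 2 - -3228 = 2 + 3228 = 3230$)
$G{\left(L \right)} = \sqrt{27 + L}$
$E = - \frac{1615}{2382}$ ($E = \frac{3230}{-4764} = 3230 \left(- \frac{1}{4764}\right) = - \frac{1615}{2382} \approx -0.678$)
$G{\left(3 \right)} - E = \sqrt{27 + 3} - - \frac{1615}{2382} = \sqrt{30} + \frac{1615}{2382} = \frac{1615}{2382} + \sqrt{30}$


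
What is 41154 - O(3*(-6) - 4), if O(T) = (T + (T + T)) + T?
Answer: 41242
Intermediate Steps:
O(T) = 4*T (O(T) = (T + 2*T) + T = 3*T + T = 4*T)
41154 - O(3*(-6) - 4) = 41154 - 4*(3*(-6) - 4) = 41154 - 4*(-18 - 4) = 41154 - 4*(-22) = 41154 - 1*(-88) = 41154 + 88 = 41242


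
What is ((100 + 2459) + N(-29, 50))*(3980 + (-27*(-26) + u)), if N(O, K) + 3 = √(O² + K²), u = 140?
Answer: 12325032 + 4822*√3341 ≈ 1.2604e+7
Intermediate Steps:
N(O, K) = -3 + √(K² + O²) (N(O, K) = -3 + √(O² + K²) = -3 + √(K² + O²))
((100 + 2459) + N(-29, 50))*(3980 + (-27*(-26) + u)) = ((100 + 2459) + (-3 + √(50² + (-29)²)))*(3980 + (-27*(-26) + 140)) = (2559 + (-3 + √(2500 + 841)))*(3980 + (702 + 140)) = (2559 + (-3 + √3341))*(3980 + 842) = (2556 + √3341)*4822 = 12325032 + 4822*√3341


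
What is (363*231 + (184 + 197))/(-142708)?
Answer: -42117/71354 ≈ -0.59025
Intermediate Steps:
(363*231 + (184 + 197))/(-142708) = (83853 + 381)*(-1/142708) = 84234*(-1/142708) = -42117/71354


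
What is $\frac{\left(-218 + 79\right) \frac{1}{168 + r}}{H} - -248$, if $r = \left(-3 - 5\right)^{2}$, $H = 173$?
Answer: $\frac{9953589}{40136} \approx 248.0$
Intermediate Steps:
$r = 64$ ($r = \left(-8\right)^{2} = 64$)
$\frac{\left(-218 + 79\right) \frac{1}{168 + r}}{H} - -248 = \frac{\left(-218 + 79\right) \frac{1}{168 + 64}}{173} - -248 = - \frac{139}{232} \cdot \frac{1}{173} + 248 = \left(-139\right) \frac{1}{232} \cdot \frac{1}{173} + 248 = \left(- \frac{139}{232}\right) \frac{1}{173} + 248 = - \frac{139}{40136} + 248 = \frac{9953589}{40136}$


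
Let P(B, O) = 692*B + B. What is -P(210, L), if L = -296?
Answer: -145530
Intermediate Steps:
P(B, O) = 693*B
-P(210, L) = -693*210 = -1*145530 = -145530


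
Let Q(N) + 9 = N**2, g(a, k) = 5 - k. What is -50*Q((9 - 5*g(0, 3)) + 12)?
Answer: -5600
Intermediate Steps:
Q(N) = -9 + N**2
-50*Q((9 - 5*g(0, 3)) + 12) = -50*(-9 + ((9 - 5*(5 - 1*3)) + 12)**2) = -50*(-9 + ((9 - 5*(5 - 3)) + 12)**2) = -50*(-9 + ((9 - 5*2) + 12)**2) = -50*(-9 + ((9 - 10) + 12)**2) = -50*(-9 + (-1 + 12)**2) = -50*(-9 + 11**2) = -50*(-9 + 121) = -50*112 = -5600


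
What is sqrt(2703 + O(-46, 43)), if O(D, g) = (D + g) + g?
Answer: sqrt(2743) ≈ 52.374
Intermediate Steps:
O(D, g) = D + 2*g
sqrt(2703 + O(-46, 43)) = sqrt(2703 + (-46 + 2*43)) = sqrt(2703 + (-46 + 86)) = sqrt(2703 + 40) = sqrt(2743)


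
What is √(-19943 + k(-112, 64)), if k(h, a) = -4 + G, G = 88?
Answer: I*√19859 ≈ 140.92*I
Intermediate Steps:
k(h, a) = 84 (k(h, a) = -4 + 88 = 84)
√(-19943 + k(-112, 64)) = √(-19943 + 84) = √(-19859) = I*√19859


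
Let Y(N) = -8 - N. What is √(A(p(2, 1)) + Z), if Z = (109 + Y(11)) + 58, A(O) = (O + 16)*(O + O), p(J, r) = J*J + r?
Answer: √358 ≈ 18.921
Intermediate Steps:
p(J, r) = r + J² (p(J, r) = J² + r = r + J²)
A(O) = 2*O*(16 + O) (A(O) = (16 + O)*(2*O) = 2*O*(16 + O))
Z = 148 (Z = (109 + (-8 - 1*11)) + 58 = (109 + (-8 - 11)) + 58 = (109 - 19) + 58 = 90 + 58 = 148)
√(A(p(2, 1)) + Z) = √(2*(1 + 2²)*(16 + (1 + 2²)) + 148) = √(2*(1 + 4)*(16 + (1 + 4)) + 148) = √(2*5*(16 + 5) + 148) = √(2*5*21 + 148) = √(210 + 148) = √358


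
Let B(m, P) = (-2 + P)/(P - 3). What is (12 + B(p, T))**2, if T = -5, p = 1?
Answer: 10609/64 ≈ 165.77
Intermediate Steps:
B(m, P) = (-2 + P)/(-3 + P)
(12 + B(p, T))**2 = (12 + (-2 - 5)/(-3 - 5))**2 = (12 - 7/(-8))**2 = (12 - 1/8*(-7))**2 = (12 + 7/8)**2 = (103/8)**2 = 10609/64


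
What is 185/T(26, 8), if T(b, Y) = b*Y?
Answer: 185/208 ≈ 0.88942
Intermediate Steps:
T(b, Y) = Y*b
185/T(26, 8) = 185/((8*26)) = 185/208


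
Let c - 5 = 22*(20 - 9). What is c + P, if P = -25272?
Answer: -25025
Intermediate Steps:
c = 247 (c = 5 + 22*(20 - 9) = 5 + 22*11 = 5 + 242 = 247)
c + P = 247 - 25272 = -25025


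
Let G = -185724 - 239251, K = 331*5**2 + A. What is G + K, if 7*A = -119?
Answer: -416717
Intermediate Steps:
A = -17 (A = (1/7)*(-119) = -17)
K = 8258 (K = 331*5**2 - 17 = 331*25 - 17 = 8275 - 17 = 8258)
G = -424975
G + K = -424975 + 8258 = -416717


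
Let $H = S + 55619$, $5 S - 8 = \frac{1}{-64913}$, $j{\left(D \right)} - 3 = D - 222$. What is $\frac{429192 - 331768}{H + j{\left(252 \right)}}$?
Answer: $\frac{31620420560}{18063210683} \approx 1.7505$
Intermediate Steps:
$j{\left(D \right)} = -219 + D$ ($j{\left(D \right)} = 3 + \left(D - 222\right) = 3 + \left(-222 + D\right) = -219 + D$)
$S = \frac{519303}{324565}$ ($S = \frac{8}{5} + \frac{1}{5 \left(-64913\right)} = \frac{8}{5} + \frac{1}{5} \left(- \frac{1}{64913}\right) = \frac{8}{5} - \frac{1}{324565} = \frac{519303}{324565} \approx 1.6$)
$H = \frac{18052500038}{324565}$ ($H = \frac{519303}{324565} + 55619 = \frac{18052500038}{324565} \approx 55621.0$)
$\frac{429192 - 331768}{H + j{\left(252 \right)}} = \frac{429192 - 331768}{\frac{18052500038}{324565} + \left(-219 + 252\right)} = \frac{429192 - 331768}{\frac{18052500038}{324565} + 33} = \frac{97424}{\frac{18063210683}{324565}} = 97424 \cdot \frac{324565}{18063210683} = \frac{31620420560}{18063210683}$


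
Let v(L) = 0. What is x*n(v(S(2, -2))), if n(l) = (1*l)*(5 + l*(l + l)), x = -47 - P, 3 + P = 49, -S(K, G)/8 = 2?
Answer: 0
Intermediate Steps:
S(K, G) = -16 (S(K, G) = -8*2 = -16)
P = 46 (P = -3 + 49 = 46)
x = -93 (x = -47 - 1*46 = -47 - 46 = -93)
n(l) = l*(5 + 2*l²) (n(l) = l*(5 + l*(2*l)) = l*(5 + 2*l²))
x*n(v(S(2, -2))) = -0*(5 + 2*0²) = -0*(5 + 2*0) = -0*(5 + 0) = -0*5 = -93*0 = 0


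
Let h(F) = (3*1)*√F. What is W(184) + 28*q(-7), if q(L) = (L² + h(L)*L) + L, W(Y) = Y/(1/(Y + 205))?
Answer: 72752 - 588*I*√7 ≈ 72752.0 - 1555.7*I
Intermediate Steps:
h(F) = 3*√F
W(Y) = Y*(205 + Y) (W(Y) = Y/(1/(205 + Y)) = Y*(205 + Y))
q(L) = L + L² + 3*L^(3/2) (q(L) = (L² + (3*√L)*L) + L = (L² + 3*L^(3/2)) + L = L + L² + 3*L^(3/2))
W(184) + 28*q(-7) = 184*(205 + 184) + 28*(-7*(1 - 7 + 3*√(-7))) = 184*389 + 28*(-7*(1 - 7 + 3*(I*√7))) = 71576 + 28*(-7*(1 - 7 + 3*I*√7)) = 71576 + 28*(-7*(-6 + 3*I*√7)) = 71576 + 28*(42 - 21*I*√7) = 71576 + (1176 - 588*I*√7) = 72752 - 588*I*√7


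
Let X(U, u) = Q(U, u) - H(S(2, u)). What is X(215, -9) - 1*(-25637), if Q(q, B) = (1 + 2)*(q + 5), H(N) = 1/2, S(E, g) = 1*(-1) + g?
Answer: 52593/2 ≈ 26297.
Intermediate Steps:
S(E, g) = -1 + g
H(N) = ½
Q(q, B) = 15 + 3*q (Q(q, B) = 3*(5 + q) = 15 + 3*q)
X(U, u) = 29/2 + 3*U (X(U, u) = (15 + 3*U) - 1*½ = (15 + 3*U) - ½ = 29/2 + 3*U)
X(215, -9) - 1*(-25637) = (29/2 + 3*215) - 1*(-25637) = (29/2 + 645) + 25637 = 1319/2 + 25637 = 52593/2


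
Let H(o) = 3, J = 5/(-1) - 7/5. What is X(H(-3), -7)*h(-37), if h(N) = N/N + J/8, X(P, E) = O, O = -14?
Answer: -14/5 ≈ -2.8000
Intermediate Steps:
J = -32/5 (J = 5*(-1) - 7*1/5 = -5 - 7/5 = -32/5 ≈ -6.4000)
X(P, E) = -14
h(N) = 1/5 (h(N) = N/N - 32/5/8 = 1 - 32/5*1/8 = 1 - 4/5 = 1/5)
X(H(-3), -7)*h(-37) = -14*1/5 = -14/5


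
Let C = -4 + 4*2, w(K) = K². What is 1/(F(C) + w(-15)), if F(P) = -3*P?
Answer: 1/213 ≈ 0.0046948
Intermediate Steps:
C = 4 (C = -4 + 8 = 4)
1/(F(C) + w(-15)) = 1/(-3*4 + (-15)²) = 1/(-12 + 225) = 1/213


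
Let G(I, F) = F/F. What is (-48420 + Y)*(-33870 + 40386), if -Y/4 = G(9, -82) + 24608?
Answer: -956913696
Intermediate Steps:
G(I, F) = 1
Y = -98436 (Y = -4*(1 + 24608) = -4*24609 = -98436)
(-48420 + Y)*(-33870 + 40386) = (-48420 - 98436)*(-33870 + 40386) = -146856*6516 = -956913696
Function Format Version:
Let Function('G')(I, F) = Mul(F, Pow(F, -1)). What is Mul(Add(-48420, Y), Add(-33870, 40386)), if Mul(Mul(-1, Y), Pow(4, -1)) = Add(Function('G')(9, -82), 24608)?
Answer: -956913696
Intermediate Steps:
Function('G')(I, F) = 1
Y = -98436 (Y = Mul(-4, Add(1, 24608)) = Mul(-4, 24609) = -98436)
Mul(Add(-48420, Y), Add(-33870, 40386)) = Mul(Add(-48420, -98436), Add(-33870, 40386)) = Mul(-146856, 6516) = -956913696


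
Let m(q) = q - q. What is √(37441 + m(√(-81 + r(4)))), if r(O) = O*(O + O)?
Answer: √37441 ≈ 193.50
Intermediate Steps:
r(O) = 2*O² (r(O) = O*(2*O) = 2*O²)
m(q) = 0
√(37441 + m(√(-81 + r(4)))) = √(37441 + 0) = √37441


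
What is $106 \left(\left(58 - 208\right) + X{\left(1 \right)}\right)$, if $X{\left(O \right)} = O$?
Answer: $-15794$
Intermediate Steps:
$106 \left(\left(58 - 208\right) + X{\left(1 \right)}\right) = 106 \left(\left(58 - 208\right) + 1\right) = 106 \left(-150 + 1\right) = 106 \left(-149\right) = -15794$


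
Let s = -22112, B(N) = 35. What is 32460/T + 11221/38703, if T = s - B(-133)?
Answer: -143969699/122450763 ≈ -1.1757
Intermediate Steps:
T = -22147 (T = -22112 - 1*35 = -22112 - 35 = -22147)
32460/T + 11221/38703 = 32460/(-22147) + 11221/38703 = 32460*(-1/22147) + 11221*(1/38703) = -32460/22147 + 1603/5529 = -143969699/122450763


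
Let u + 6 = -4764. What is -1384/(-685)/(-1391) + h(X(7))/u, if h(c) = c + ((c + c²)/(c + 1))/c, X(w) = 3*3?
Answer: -1613003/454502295 ≈ -0.0035489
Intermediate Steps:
X(w) = 9
h(c) = c + (c + c²)/(c*(1 + c)) (h(c) = c + ((c + c²)/(1 + c))/c = c + (c + c²)/(c*(1 + c)))
u = -4770 (u = -6 - 4764 = -4770)
-1384/(-685)/(-1391) + h(X(7))/u = -1384/(-685)/(-1391) + (1 + 9)/(-4770) = -1384*(-1/685)*(-1/1391) + 10*(-1/4770) = (1384/685)*(-1/1391) - 1/477 = -1384/952835 - 1/477 = -1613003/454502295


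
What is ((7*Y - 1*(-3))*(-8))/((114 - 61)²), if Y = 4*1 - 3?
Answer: -80/2809 ≈ -0.028480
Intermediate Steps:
Y = 1 (Y = 4 - 3 = 1)
((7*Y - 1*(-3))*(-8))/((114 - 61)²) = ((7*1 - 1*(-3))*(-8))/((114 - 61)²) = ((7 + 3)*(-8))/(53²) = (10*(-8))/2809 = -80*1/2809 = -80/2809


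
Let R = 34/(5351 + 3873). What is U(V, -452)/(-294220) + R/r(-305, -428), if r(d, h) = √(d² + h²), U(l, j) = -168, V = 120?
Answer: 42/73555 + 17*√276209/1273875908 ≈ 0.00057802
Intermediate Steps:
R = 17/4612 (R = 34/9224 = (1/9224)*34 = 17/4612 ≈ 0.0036860)
U(V, -452)/(-294220) + R/r(-305, -428) = -168/(-294220) + 17/(4612*(√((-305)² + (-428)²))) = -168*(-1/294220) + 17/(4612*(√(93025 + 183184))) = 42/73555 + 17/(4612*(√276209)) = 42/73555 + 17*(√276209/276209)/4612 = 42/73555 + 17*√276209/1273875908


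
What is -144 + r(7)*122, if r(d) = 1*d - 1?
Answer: 588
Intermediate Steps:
r(d) = -1 + d (r(d) = d - 1 = -1 + d)
-144 + r(7)*122 = -144 + (-1 + 7)*122 = -144 + 6*122 = -144 + 732 = 588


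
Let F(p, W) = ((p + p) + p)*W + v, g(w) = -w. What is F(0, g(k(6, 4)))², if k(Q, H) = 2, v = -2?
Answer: 4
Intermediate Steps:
F(p, W) = -2 + 3*W*p (F(p, W) = ((p + p) + p)*W - 2 = (2*p + p)*W - 2 = (3*p)*W - 2 = 3*W*p - 2 = -2 + 3*W*p)
F(0, g(k(6, 4)))² = (-2 + 3*(-1*2)*0)² = (-2 + 3*(-2)*0)² = (-2 + 0)² = (-2)² = 4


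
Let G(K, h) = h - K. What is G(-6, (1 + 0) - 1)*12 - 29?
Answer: 43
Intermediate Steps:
G(-6, (1 + 0) - 1)*12 - 29 = (((1 + 0) - 1) - 1*(-6))*12 - 29 = ((1 - 1) + 6)*12 - 29 = (0 + 6)*12 - 29 = 6*12 - 29 = 72 - 29 = 43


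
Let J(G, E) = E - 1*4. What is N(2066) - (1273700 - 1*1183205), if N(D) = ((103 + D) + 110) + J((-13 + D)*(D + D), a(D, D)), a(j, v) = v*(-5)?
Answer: -98550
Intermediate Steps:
a(j, v) = -5*v
J(G, E) = -4 + E (J(G, E) = E - 4 = -4 + E)
N(D) = 209 - 4*D (N(D) = ((103 + D) + 110) + (-4 - 5*D) = (213 + D) + (-4 - 5*D) = 209 - 4*D)
N(2066) - (1273700 - 1*1183205) = (209 - 4*2066) - (1273700 - 1*1183205) = (209 - 8264) - (1273700 - 1183205) = -8055 - 1*90495 = -8055 - 90495 = -98550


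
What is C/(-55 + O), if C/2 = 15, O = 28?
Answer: -10/9 ≈ -1.1111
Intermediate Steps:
C = 30 (C = 2*15 = 30)
C/(-55 + O) = 30/(-55 + 28) = 30/(-27) = 30*(-1/27) = -10/9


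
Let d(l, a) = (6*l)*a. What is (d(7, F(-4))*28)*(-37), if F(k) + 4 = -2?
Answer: 261072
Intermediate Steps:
F(k) = -6 (F(k) = -4 - 2 = -6)
d(l, a) = 6*a*l
(d(7, F(-4))*28)*(-37) = ((6*(-6)*7)*28)*(-37) = -252*28*(-37) = -7056*(-37) = 261072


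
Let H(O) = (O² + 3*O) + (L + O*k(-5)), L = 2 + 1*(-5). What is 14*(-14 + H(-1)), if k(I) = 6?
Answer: -350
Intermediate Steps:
L = -3 (L = 2 - 5 = -3)
H(O) = -3 + O² + 9*O (H(O) = (O² + 3*O) + (-3 + O*6) = (O² + 3*O) + (-3 + 6*O) = -3 + O² + 9*O)
14*(-14 + H(-1)) = 14*(-14 + (-3 + (-1)² + 9*(-1))) = 14*(-14 + (-3 + 1 - 9)) = 14*(-14 - 11) = 14*(-25) = -350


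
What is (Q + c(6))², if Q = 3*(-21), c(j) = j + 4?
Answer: 2809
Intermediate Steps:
c(j) = 4 + j
Q = -63
(Q + c(6))² = (-63 + (4 + 6))² = (-63 + 10)² = (-53)² = 2809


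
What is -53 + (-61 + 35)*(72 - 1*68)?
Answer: -157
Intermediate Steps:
-53 + (-61 + 35)*(72 - 1*68) = -53 - 26*(72 - 68) = -53 - 26*4 = -53 - 104 = -157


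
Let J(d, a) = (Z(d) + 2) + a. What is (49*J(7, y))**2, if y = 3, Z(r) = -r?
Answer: 9604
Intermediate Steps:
J(d, a) = 2 + a - d (J(d, a) = (-d + 2) + a = (2 - d) + a = 2 + a - d)
(49*J(7, y))**2 = (49*(2 + 3 - 1*7))**2 = (49*(2 + 3 - 7))**2 = (49*(-2))**2 = (-98)**2 = 9604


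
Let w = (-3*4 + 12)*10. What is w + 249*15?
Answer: 3735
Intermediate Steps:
w = 0 (w = (-12 + 12)*10 = 0*10 = 0)
w + 249*15 = 0 + 249*15 = 0 + 3735 = 3735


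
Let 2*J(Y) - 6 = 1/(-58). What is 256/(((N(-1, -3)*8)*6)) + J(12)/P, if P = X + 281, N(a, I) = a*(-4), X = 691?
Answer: 150683/112752 ≈ 1.3364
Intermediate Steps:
N(a, I) = -4*a
P = 972 (P = 691 + 281 = 972)
J(Y) = 347/116 (J(Y) = 3 + (½)/(-58) = 3 + (½)*(-1/58) = 3 - 1/116 = 347/116)
256/(((N(-1, -3)*8)*6)) + J(12)/P = 256/(((-4*(-1)*8)*6)) + (347/116)/972 = 256/(((4*8)*6)) + (347/116)*(1/972) = 256/((32*6)) + 347/112752 = 256/192 + 347/112752 = 256*(1/192) + 347/112752 = 4/3 + 347/112752 = 150683/112752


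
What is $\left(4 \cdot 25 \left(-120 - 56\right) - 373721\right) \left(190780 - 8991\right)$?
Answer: $-71137853269$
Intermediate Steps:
$\left(4 \cdot 25 \left(-120 - 56\right) - 373721\right) \left(190780 - 8991\right) = \left(100 \left(-176\right) - 373721\right) 181789 = \left(-17600 - 373721\right) 181789 = \left(-391321\right) 181789 = -71137853269$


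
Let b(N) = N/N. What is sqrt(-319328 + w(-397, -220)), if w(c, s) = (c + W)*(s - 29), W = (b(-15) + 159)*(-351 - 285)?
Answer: sqrt(25117765) ≈ 5011.8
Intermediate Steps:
b(N) = 1
W = -101760 (W = (1 + 159)*(-351 - 285) = 160*(-636) = -101760)
w(c, s) = (-101760 + c)*(-29 + s) (w(c, s) = (c - 101760)*(s - 29) = (-101760 + c)*(-29 + s))
sqrt(-319328 + w(-397, -220)) = sqrt(-319328 + (2951040 - 101760*(-220) - 29*(-397) - 397*(-220))) = sqrt(-319328 + (2951040 + 22387200 + 11513 + 87340)) = sqrt(-319328 + 25437093) = sqrt(25117765)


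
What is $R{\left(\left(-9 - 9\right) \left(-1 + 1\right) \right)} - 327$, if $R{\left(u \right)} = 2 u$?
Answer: $-327$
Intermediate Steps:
$R{\left(\left(-9 - 9\right) \left(-1 + 1\right) \right)} - 327 = 2 \left(-9 - 9\right) \left(-1 + 1\right) - 327 = 2 \left(\left(-18\right) 0\right) - 327 = 2 \cdot 0 - 327 = 0 - 327 = -327$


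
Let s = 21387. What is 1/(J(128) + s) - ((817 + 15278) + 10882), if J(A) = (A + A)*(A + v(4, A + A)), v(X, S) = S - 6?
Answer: -3187467434/118155 ≈ -26977.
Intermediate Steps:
v(X, S) = -6 + S
J(A) = 2*A*(-6 + 3*A) (J(A) = (A + A)*(A + (-6 + (A + A))) = (2*A)*(A + (-6 + 2*A)) = (2*A)*(-6 + 3*A) = 2*A*(-6 + 3*A))
1/(J(128) + s) - ((817 + 15278) + 10882) = 1/(6*128*(-2 + 128) + 21387) - ((817 + 15278) + 10882) = 1/(6*128*126 + 21387) - (16095 + 10882) = 1/(96768 + 21387) - 1*26977 = 1/118155 - 26977 = -3187467434/118155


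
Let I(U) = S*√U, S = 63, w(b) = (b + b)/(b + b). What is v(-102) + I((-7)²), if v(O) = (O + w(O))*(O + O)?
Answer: 21045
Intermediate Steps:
w(b) = 1 (w(b) = (2*b)/((2*b)) = (2*b)*(1/(2*b)) = 1)
I(U) = 63*√U
v(O) = 2*O*(1 + O) (v(O) = (O + 1)*(O + O) = (1 + O)*(2*O) = 2*O*(1 + O))
v(-102) + I((-7)²) = 2*(-102)*(1 - 102) + 63*√((-7)²) = 2*(-102)*(-101) + 63*√49 = 20604 + 63*7 = 20604 + 441 = 21045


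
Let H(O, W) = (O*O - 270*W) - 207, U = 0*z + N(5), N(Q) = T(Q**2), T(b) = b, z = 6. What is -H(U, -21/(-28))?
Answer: -431/2 ≈ -215.50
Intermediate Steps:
N(Q) = Q**2
U = 25 (U = 0*6 + 5**2 = 0 + 25 = 25)
H(O, W) = -207 + O**2 - 270*W (H(O, W) = (O**2 - 270*W) - 207 = -207 + O**2 - 270*W)
-H(U, -21/(-28)) = -(-207 + 25**2 - (-5670)/(-28)) = -(-207 + 625 - (-5670)*(-1)/28) = -(-207 + 625 - 270*3/4) = -(-207 + 625 - 405/2) = -1*431/2 = -431/2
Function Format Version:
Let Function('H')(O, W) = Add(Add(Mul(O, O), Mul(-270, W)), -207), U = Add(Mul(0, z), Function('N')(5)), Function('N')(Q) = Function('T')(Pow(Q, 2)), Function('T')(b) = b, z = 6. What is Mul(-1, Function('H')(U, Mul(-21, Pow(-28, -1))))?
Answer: Rational(-431, 2) ≈ -215.50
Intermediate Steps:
Function('N')(Q) = Pow(Q, 2)
U = 25 (U = Add(Mul(0, 6), Pow(5, 2)) = Add(0, 25) = 25)
Function('H')(O, W) = Add(-207, Pow(O, 2), Mul(-270, W)) (Function('H')(O, W) = Add(Add(Pow(O, 2), Mul(-270, W)), -207) = Add(-207, Pow(O, 2), Mul(-270, W)))
Mul(-1, Function('H')(U, Mul(-21, Pow(-28, -1)))) = Mul(-1, Add(-207, Pow(25, 2), Mul(-270, Mul(-21, Pow(-28, -1))))) = Mul(-1, Add(-207, 625, Mul(-270, Mul(-21, Rational(-1, 28))))) = Mul(-1, Add(-207, 625, Mul(-270, Rational(3, 4)))) = Mul(-1, Add(-207, 625, Rational(-405, 2))) = Mul(-1, Rational(431, 2)) = Rational(-431, 2)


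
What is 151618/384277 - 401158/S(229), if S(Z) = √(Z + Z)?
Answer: 151618/384277 - 200579*√458/229 ≈ -18745.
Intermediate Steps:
S(Z) = √2*√Z (S(Z) = √(2*Z) = √2*√Z)
151618/384277 - 401158/S(229) = 151618/384277 - 401158*√458/458 = 151618*(1/384277) - 401158*√458/458 = 151618/384277 - 200579*√458/229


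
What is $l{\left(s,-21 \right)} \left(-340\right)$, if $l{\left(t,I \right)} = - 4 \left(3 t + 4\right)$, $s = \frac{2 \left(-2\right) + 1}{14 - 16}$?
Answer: $11560$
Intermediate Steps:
$s = \frac{3}{2}$ ($s = \frac{-4 + 1}{-2} = \left(-3\right) \left(- \frac{1}{2}\right) = \frac{3}{2} \approx 1.5$)
$l{\left(t,I \right)} = -16 - 12 t$ ($l{\left(t,I \right)} = - 4 \left(4 + 3 t\right) = -16 - 12 t$)
$l{\left(s,-21 \right)} \left(-340\right) = \left(-16 - 18\right) \left(-340\right) = \left(-34\right) \left(-340\right) = 11560$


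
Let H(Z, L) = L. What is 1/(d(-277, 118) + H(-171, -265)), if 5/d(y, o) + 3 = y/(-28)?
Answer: -193/51005 ≈ -0.0037839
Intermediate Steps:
d(y, o) = 5/(-3 - y/28) (d(y, o) = 5/(-3 + y/(-28)) = 5/(-3 + y*(-1/28)) = 5/(-3 - y/28))
1/(d(-277, 118) + H(-171, -265)) = 1/(-140/(84 - 277) - 265) = 1/(-140/(-193) - 265) = 1/(-140*(-1/193) - 265) = 1/(140/193 - 265) = 1/(-51005/193) = -193/51005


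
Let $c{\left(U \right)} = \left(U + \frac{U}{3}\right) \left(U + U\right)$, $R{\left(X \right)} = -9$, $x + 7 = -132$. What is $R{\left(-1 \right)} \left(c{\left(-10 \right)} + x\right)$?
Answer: $-1149$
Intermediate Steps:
$x = -139$ ($x = -7 - 132 = -139$)
$c{\left(U \right)} = \frac{8 U^{2}}{3}$ ($c{\left(U \right)} = \left(U + U \frac{1}{3}\right) 2 U = \left(U + \frac{U}{3}\right) 2 U = \frac{4 U}{3} \cdot 2 U = \frac{8 U^{2}}{3}$)
$R{\left(-1 \right)} \left(c{\left(-10 \right)} + x\right) = - 9 \left(\frac{8 \left(-10\right)^{2}}{3} - 139\right) = - 9 \left(\frac{8}{3} \cdot 100 - 139\right) = - 9 \left(\frac{800}{3} - 139\right) = \left(-9\right) \frac{383}{3} = -1149$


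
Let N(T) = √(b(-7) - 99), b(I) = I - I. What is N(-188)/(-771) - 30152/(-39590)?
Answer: 15076/19795 - I*√11/257 ≈ 0.76161 - 0.012905*I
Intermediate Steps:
b(I) = 0
N(T) = 3*I*√11 (N(T) = √(0 - 99) = √(-99) = 3*I*√11)
N(-188)/(-771) - 30152/(-39590) = (3*I*√11)/(-771) - 30152/(-39590) = (3*I*√11)*(-1/771) - 30152*(-1/39590) = -I*√11/257 + 15076/19795 = 15076/19795 - I*√11/257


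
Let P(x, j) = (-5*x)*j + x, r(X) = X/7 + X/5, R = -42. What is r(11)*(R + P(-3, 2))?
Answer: -396/7 ≈ -56.571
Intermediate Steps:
r(X) = 12*X/35 (r(X) = X*(1/7) + X*(1/5) = X/7 + X/5 = 12*X/35)
P(x, j) = x - 5*j*x (P(x, j) = -5*j*x + x = x - 5*j*x)
r(11)*(R + P(-3, 2)) = ((12/35)*11)*(-42 - 3*(1 - 5*2)) = 132*(-42 - 3*(1 - 10))/35 = 132*(-42 - 3*(-9))/35 = 132*(-42 + 27)/35 = (132/35)*(-15) = -396/7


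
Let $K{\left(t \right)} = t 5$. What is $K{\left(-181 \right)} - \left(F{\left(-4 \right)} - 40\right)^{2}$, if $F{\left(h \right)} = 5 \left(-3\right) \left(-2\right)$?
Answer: $-1005$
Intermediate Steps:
$F{\left(h \right)} = 30$ ($F{\left(h \right)} = \left(-15\right) \left(-2\right) = 30$)
$K{\left(t \right)} = 5 t$
$K{\left(-181 \right)} - \left(F{\left(-4 \right)} - 40\right)^{2} = 5 \left(-181\right) - \left(30 - 40\right)^{2} = -905 - \left(-10\right)^{2} = -905 - 100 = -1005$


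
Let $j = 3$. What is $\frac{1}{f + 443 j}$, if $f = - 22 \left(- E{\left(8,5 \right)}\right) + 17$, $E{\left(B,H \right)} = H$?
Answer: $\frac{1}{1456} \approx 0.00068681$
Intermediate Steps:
$f = 127$ ($f = - 22 \left(\left(-1\right) 5\right) + 17 = \left(-22\right) \left(-5\right) + 17 = 110 + 17 = 127$)
$\frac{1}{f + 443 j} = \frac{1}{127 + 443 \cdot 3} = \frac{1}{127 + 1329} = \frac{1}{1456}$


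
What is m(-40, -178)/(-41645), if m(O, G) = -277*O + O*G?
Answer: -3640/8329 ≈ -0.43703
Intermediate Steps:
m(O, G) = -277*O + G*O
m(-40, -178)/(-41645) = -40*(-277 - 178)/(-41645) = -40*(-455)*(-1/41645) = 18200*(-1/41645) = -3640/8329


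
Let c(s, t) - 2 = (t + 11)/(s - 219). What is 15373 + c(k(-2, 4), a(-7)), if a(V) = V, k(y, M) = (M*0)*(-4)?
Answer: 3367121/219 ≈ 15375.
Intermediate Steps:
k(y, M) = 0 (k(y, M) = 0*(-4) = 0)
c(s, t) = 2 + (11 + t)/(-219 + s) (c(s, t) = 2 + (t + 11)/(s - 219) = 2 + (11 + t)/(-219 + s))
15373 + c(k(-2, 4), a(-7)) = 15373 + (-427 - 7 + 2*0)/(-219 + 0) = 15373 + (-427 - 7 + 0)/(-219) = 15373 - 1/219*(-434) = 15373 + 434/219 = 3367121/219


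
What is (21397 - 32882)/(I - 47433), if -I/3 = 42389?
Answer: 2297/34920 ≈ 0.065779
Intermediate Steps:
I = -127167 (I = -3*42389 = -127167)
(21397 - 32882)/(I - 47433) = (21397 - 32882)/(-127167 - 47433) = -11485/(-174600) = -11485*(-1/174600) = 2297/34920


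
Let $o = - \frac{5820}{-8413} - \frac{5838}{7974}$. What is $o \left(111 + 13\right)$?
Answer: $- \frac{55932556}{11180877} \approx -5.0025$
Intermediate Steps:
$o = - \frac{451069}{11180877}$ ($o = \left(-5820\right) \left(- \frac{1}{8413}\right) - \frac{973}{1329} = \frac{5820}{8413} - \frac{973}{1329} = - \frac{451069}{11180877} \approx -0.040343$)
$o \left(111 + 13\right) = - \frac{451069 \left(111 + 13\right)}{11180877} = \left(- \frac{451069}{11180877}\right) 124 = - \frac{55932556}{11180877}$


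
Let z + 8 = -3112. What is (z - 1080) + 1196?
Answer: -3004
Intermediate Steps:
z = -3120 (z = -8 - 3112 = -3120)
(z - 1080) + 1196 = (-3120 - 1080) + 1196 = -4200 + 1196 = -3004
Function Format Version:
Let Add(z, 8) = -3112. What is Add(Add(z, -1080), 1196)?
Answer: -3004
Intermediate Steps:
z = -3120 (z = Add(-8, -3112) = -3120)
Add(Add(z, -1080), 1196) = Add(Add(-3120, -1080), 1196) = Add(-4200, 1196) = -3004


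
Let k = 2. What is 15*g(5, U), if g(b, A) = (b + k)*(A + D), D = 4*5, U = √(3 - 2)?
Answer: 2205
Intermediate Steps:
U = 1 (U = √1 = 1)
D = 20
g(b, A) = (2 + b)*(20 + A) (g(b, A) = (b + 2)*(A + 20) = (2 + b)*(20 + A))
15*g(5, U) = 15*(40 + 2*1 + 20*5 + 1*5) = 15*(40 + 2 + 100 + 5) = 15*147 = 2205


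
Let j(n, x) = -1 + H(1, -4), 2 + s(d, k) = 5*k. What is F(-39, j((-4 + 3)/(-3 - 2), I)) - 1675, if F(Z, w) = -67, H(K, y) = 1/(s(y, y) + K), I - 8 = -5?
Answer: -1742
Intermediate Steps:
I = 3 (I = 8 - 5 = 3)
s(d, k) = -2 + 5*k
H(K, y) = 1/(-2 + K + 5*y) (H(K, y) = 1/((-2 + 5*y) + K) = 1/(-2 + K + 5*y))
j(n, x) = -22/21 (j(n, x) = -1 + 1/(-2 + 1 + 5*(-4)) = -1 + 1/(-2 + 1 - 20) = -1 + 1/(-21) = -1 - 1/21 = -22/21)
F(-39, j((-4 + 3)/(-3 - 2), I)) - 1675 = -67 - 1675 = -1742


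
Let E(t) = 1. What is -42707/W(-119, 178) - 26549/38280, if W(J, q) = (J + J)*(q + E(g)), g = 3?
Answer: 35984533/116486040 ≈ 0.30892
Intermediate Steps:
W(J, q) = 2*J*(1 + q) (W(J, q) = (J + J)*(q + 1) = (2*J)*(1 + q) = 2*J*(1 + q))
-42707/W(-119, 178) - 26549/38280 = -42707*(-1/(238*(1 + 178))) - 26549/38280 = -42707/(2*(-119)*179) - 26549*1/38280 = -42707/(-42602) - 26549/38280 = -42707*(-1/42602) - 26549/38280 = 6101/6086 - 26549/38280 = 35984533/116486040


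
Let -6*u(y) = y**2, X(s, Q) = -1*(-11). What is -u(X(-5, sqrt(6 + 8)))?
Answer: 121/6 ≈ 20.167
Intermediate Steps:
X(s, Q) = 11
u(y) = -y**2/6
-u(X(-5, sqrt(6 + 8))) = -(-1)*11**2/6 = -(-1)*121/6 = -1*(-121/6) = 121/6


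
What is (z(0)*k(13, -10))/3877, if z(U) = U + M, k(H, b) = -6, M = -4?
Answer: 24/3877 ≈ 0.0061904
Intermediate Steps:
z(U) = -4 + U (z(U) = U - 4 = -4 + U)
(z(0)*k(13, -10))/3877 = ((-4 + 0)*(-6))/3877 = -4*(-6)*(1/3877) = 24*(1/3877) = 24/3877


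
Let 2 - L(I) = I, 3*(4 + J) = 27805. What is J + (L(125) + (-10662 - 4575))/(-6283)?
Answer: 174669499/18849 ≈ 9266.8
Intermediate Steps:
J = 27793/3 (J = -4 + (⅓)*27805 = -4 + 27805/3 = 27793/3 ≈ 9264.3)
L(I) = 2 - I
J + (L(125) + (-10662 - 4575))/(-6283) = 27793/3 + ((2 - 1*125) + (-10662 - 4575))/(-6283) = 27793/3 + ((2 - 125) - 15237)*(-1/6283) = 27793/3 + (-123 - 15237)*(-1/6283) = 27793/3 - 15360*(-1/6283) = 27793/3 + 15360/6283 = 174669499/18849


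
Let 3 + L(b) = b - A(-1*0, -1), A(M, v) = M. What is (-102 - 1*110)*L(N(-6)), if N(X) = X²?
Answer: -6996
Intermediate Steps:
L(b) = -3 + b (L(b) = -3 + (b - (-1)*0) = -3 + (b - 1*0) = -3 + (b + 0) = -3 + b)
(-102 - 1*110)*L(N(-6)) = (-102 - 1*110)*(-3 + (-6)²) = (-102 - 110)*(-3 + 36) = -212*33 = -6996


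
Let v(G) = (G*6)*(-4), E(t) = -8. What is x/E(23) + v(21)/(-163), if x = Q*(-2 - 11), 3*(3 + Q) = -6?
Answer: -6563/1304 ≈ -5.0330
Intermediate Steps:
Q = -5 (Q = -3 + (⅓)*(-6) = -3 - 2 = -5)
v(G) = -24*G (v(G) = (6*G)*(-4) = -24*G)
x = 65 (x = -5*(-2 - 11) = -5*(-13) = 65)
x/E(23) + v(21)/(-163) = 65/(-8) - 24*21/(-163) = 65*(-⅛) - 504*(-1/163) = -65/8 + 504/163 = -6563/1304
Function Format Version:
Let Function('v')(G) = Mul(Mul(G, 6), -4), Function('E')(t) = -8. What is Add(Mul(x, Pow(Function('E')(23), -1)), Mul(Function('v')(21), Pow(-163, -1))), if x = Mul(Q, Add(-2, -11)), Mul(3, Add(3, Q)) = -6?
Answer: Rational(-6563, 1304) ≈ -5.0330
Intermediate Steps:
Q = -5 (Q = Add(-3, Mul(Rational(1, 3), -6)) = Add(-3, -2) = -5)
Function('v')(G) = Mul(-24, G) (Function('v')(G) = Mul(Mul(6, G), -4) = Mul(-24, G))
x = 65 (x = Mul(-5, Add(-2, -11)) = Mul(-5, -13) = 65)
Add(Mul(x, Pow(Function('E')(23), -1)), Mul(Function('v')(21), Pow(-163, -1))) = Add(Mul(65, Pow(-8, -1)), Mul(Mul(-24, 21), Pow(-163, -1))) = Add(Mul(65, Rational(-1, 8)), Mul(-504, Rational(-1, 163))) = Add(Rational(-65, 8), Rational(504, 163)) = Rational(-6563, 1304)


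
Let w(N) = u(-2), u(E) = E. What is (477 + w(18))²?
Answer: 225625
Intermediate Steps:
w(N) = -2
(477 + w(18))² = (477 - 2)² = 475² = 225625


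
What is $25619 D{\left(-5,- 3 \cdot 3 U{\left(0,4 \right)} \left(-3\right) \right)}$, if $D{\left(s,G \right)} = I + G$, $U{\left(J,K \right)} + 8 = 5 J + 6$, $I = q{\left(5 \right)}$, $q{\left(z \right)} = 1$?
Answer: $-1357807$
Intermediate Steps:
$I = 1$
$U{\left(J,K \right)} = -2 + 5 J$ ($U{\left(J,K \right)} = -8 + \left(5 J + 6\right) = -8 + \left(6 + 5 J\right) = -2 + 5 J$)
$D{\left(s,G \right)} = 1 + G$
$25619 D{\left(-5,- 3 \cdot 3 U{\left(0,4 \right)} \left(-3\right) \right)} = 25619 \left(1 - 3 \cdot 3 \left(-2 + 5 \cdot 0\right) \left(-3\right)\right) = 25619 \left(1 - 3 \cdot 3 \left(-2 + 0\right) \left(-3\right)\right) = 25619 \left(1 - 3 \cdot 3 \left(-2\right) \left(-3\right)\right) = 25619 \left(1 - 3 \left(\left(-6\right) \left(-3\right)\right)\right) = 25619 \left(1 - 54\right) = 25619 \left(-53\right) = -1357807$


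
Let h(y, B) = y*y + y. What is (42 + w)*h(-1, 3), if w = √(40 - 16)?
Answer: 0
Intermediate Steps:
w = 2*√6 (w = √24 = 2*√6 ≈ 4.8990)
h(y, B) = y + y² (h(y, B) = y² + y = y + y²)
(42 + w)*h(-1, 3) = (42 + 2*√6)*(-(1 - 1)) = (42 + 2*√6)*(-1*0) = (42 + 2*√6)*0 = 0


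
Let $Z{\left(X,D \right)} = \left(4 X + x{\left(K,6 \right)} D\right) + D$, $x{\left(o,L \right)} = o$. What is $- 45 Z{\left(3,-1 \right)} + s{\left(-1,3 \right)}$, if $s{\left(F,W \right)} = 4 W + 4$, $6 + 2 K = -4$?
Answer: $-704$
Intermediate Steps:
$K = -5$ ($K = -3 + \frac{1}{2} \left(-4\right) = -3 - 2 = -5$)
$s{\left(F,W \right)} = 4 + 4 W$
$Z{\left(X,D \right)} = - 4 D + 4 X$ ($Z{\left(X,D \right)} = \left(4 X - 5 D\right) + D = \left(- 5 D + 4 X\right) + D = - 4 D + 4 X$)
$- 45 Z{\left(3,-1 \right)} + s{\left(-1,3 \right)} = - 45 \left(\left(-4\right) \left(-1\right) + 4 \cdot 3\right) + \left(4 + 4 \cdot 3\right) = - 45 \left(4 + 12\right) + \left(4 + 12\right) = \left(-45\right) 16 + 16 = -720 + 16 = -704$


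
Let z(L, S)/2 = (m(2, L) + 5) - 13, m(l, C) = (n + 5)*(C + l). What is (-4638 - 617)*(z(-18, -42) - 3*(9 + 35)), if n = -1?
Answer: 1450380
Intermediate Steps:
m(l, C) = 4*C + 4*l (m(l, C) = (-1 + 5)*(C + l) = 4*(C + l) = 4*C + 4*l)
z(L, S) = 8*L (z(L, S) = 2*(((4*L + 4*2) + 5) - 13) = 2*(((4*L + 8) + 5) - 13) = 2*(((8 + 4*L) + 5) - 13) = 2*((13 + 4*L) - 13) = 2*(4*L) = 8*L)
(-4638 - 617)*(z(-18, -42) - 3*(9 + 35)) = (-4638 - 617)*(8*(-18) - 3*(9 + 35)) = -5255*(-144 - 3*44) = -5255*(-144 - 132) = -5255*(-276) = 1450380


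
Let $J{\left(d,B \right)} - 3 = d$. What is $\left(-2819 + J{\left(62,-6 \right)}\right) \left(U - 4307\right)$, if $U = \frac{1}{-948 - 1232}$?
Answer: $\frac{12929012397}{1090} \approx 1.1861 \cdot 10^{7}$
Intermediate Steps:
$U = - \frac{1}{2180}$ ($U = \frac{1}{-2180} = - \frac{1}{2180} \approx -0.00045872$)
$J{\left(d,B \right)} = 3 + d$
$\left(-2819 + J{\left(62,-6 \right)}\right) \left(U - 4307\right) = \left(-2819 + \left(3 + 62\right)\right) \left(- \frac{1}{2180} - 4307\right) = \left(-2819 + 65\right) \left(- \frac{9389261}{2180}\right) = \left(-2754\right) \left(- \frac{9389261}{2180}\right) = \frac{12929012397}{1090}$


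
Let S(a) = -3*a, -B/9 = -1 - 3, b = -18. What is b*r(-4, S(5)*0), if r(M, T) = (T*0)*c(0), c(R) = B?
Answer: 0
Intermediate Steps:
B = 36 (B = -9*(-1 - 3) = -9*(-4) = 36)
c(R) = 36
r(M, T) = 0 (r(M, T) = (T*0)*36 = 0*36 = 0)
b*r(-4, S(5)*0) = -18*0 = 0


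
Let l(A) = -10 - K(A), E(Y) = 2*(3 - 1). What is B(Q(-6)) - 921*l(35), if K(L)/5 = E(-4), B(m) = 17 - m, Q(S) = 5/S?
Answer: 165887/6 ≈ 27648.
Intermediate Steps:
E(Y) = 4 (E(Y) = 2*2 = 4)
K(L) = 20 (K(L) = 5*4 = 20)
l(A) = -30 (l(A) = -10 - 1*20 = -10 - 20 = -30)
B(Q(-6)) - 921*l(35) = (17 - 5/(-6)) - 921*(-30) = (17 - 5*(-1)/6) + 27630 = (17 - 1*(-⅚)) + 27630 = (17 + ⅚) + 27630 = 107/6 + 27630 = 165887/6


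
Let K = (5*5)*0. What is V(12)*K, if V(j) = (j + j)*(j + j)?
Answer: 0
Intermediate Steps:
V(j) = 4*j² (V(j) = (2*j)*(2*j) = 4*j²)
K = 0 (K = 25*0 = 0)
V(12)*K = (4*12²)*0 = (4*144)*0 = 576*0 = 0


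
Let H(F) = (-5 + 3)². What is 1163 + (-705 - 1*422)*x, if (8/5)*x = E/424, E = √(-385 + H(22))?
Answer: 1163 - 5635*I*√381/3392 ≈ 1163.0 - 32.427*I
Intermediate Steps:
H(F) = 4 (H(F) = (-2)² = 4)
E = I*√381 (E = √(-385 + 4) = √(-381) = I*√381 ≈ 19.519*I)
x = 5*I*√381/3392 (x = 5*((I*√381)/424)/8 = 5*((I*√381)*(1/424))/8 = 5*(I*√381/424)/8 = 5*I*√381/3392 ≈ 0.028772*I)
1163 + (-705 - 1*422)*x = 1163 + (-705 - 1*422)*(5*I*√381/3392) = 1163 + (-705 - 422)*(5*I*√381/3392) = 1163 - 5635*I*√381/3392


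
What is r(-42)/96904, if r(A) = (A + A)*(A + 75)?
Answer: -693/24226 ≈ -0.028606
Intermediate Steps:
r(A) = 2*A*(75 + A) (r(A) = (2*A)*(75 + A) = 2*A*(75 + A))
r(-42)/96904 = (2*(-42)*(75 - 42))/96904 = (2*(-42)*33)*(1/96904) = -2772*1/96904 = -693/24226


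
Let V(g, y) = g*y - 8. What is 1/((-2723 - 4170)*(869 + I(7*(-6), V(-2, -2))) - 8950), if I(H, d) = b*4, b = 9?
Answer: -1/6247115 ≈ -1.6007e-7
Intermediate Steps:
V(g, y) = -8 + g*y
I(H, d) = 36 (I(H, d) = 9*4 = 36)
1/((-2723 - 4170)*(869 + I(7*(-6), V(-2, -2))) - 8950) = 1/((-2723 - 4170)*(869 + 36) - 8950) = 1/(-6893*905 - 8950) = 1/(-6238165 - 8950) = 1/(-6247115) = -1/6247115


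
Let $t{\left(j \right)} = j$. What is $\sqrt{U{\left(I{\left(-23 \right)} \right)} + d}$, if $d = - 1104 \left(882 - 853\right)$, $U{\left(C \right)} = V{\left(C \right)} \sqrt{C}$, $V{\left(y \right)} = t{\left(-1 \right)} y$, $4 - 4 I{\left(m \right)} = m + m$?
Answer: $\frac{\sqrt{-128064 - 125 \sqrt{2}}}{2} \approx 179.05 i$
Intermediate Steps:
$I{\left(m \right)} = 1 - \frac{m}{2}$ ($I{\left(m \right)} = 1 - \frac{m + m}{4} = 1 - \frac{2 m}{4} = 1 - \frac{m}{2}$)
$V{\left(y \right)} = - y$
$U{\left(C \right)} = - C^{\frac{3}{2}}$ ($U{\left(C \right)} = - C \sqrt{C} = - C^{\frac{3}{2}}$)
$d = -32016$ ($d = \left(-1104\right) 29 = -32016$)
$\sqrt{U{\left(I{\left(-23 \right)} \right)} + d} = \sqrt{- \left(1 - - \frac{23}{2}\right)^{\frac{3}{2}} - 32016} = \sqrt{- \left(1 + \frac{23}{2}\right)^{\frac{3}{2}} - 32016} = \sqrt{- \left(\frac{25}{2}\right)^{\frac{3}{2}} - 32016} = \sqrt{- \frac{125 \sqrt{2}}{4} - 32016} = \sqrt{-32016 - \frac{125 \sqrt{2}}{4}}$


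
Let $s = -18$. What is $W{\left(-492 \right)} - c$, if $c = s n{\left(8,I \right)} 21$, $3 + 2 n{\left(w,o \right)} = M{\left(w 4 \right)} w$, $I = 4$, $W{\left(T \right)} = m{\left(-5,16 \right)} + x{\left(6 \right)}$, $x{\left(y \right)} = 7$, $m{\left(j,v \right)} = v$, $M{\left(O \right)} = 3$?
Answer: $3992$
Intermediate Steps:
$W{\left(T \right)} = 23$ ($W{\left(T \right)} = 16 + 7 = 23$)
$n{\left(w,o \right)} = - \frac{3}{2} + \frac{3 w}{2}$
$c = -3969$ ($c = - 18 \left(- \frac{3}{2} + \frac{3}{2} \cdot 8\right) 21 = - 18 \left(- \frac{3}{2} + 12\right) 21 = \left(-18\right) \frac{21}{2} \cdot 21 = \left(-189\right) 21 = -3969$)
$W{\left(-492 \right)} - c = 23 - -3969 = 23 + 3969 = 3992$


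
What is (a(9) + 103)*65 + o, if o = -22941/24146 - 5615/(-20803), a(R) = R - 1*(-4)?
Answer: 3787069992687/502309238 ≈ 7539.3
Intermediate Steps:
a(R) = 4 + R (a(R) = R + 4 = 4 + R)
o = -341661833/502309238 (o = -22941*1/24146 - 5615*(-1/20803) = -22941/24146 + 5615/20803 = -341661833/502309238 ≈ -0.68018)
(a(9) + 103)*65 + o = ((4 + 9) + 103)*65 - 341661833/502309238 = (13 + 103)*65 - 341661833/502309238 = 116*65 - 341661833/502309238 = 7540 - 341661833/502309238 = 3787069992687/502309238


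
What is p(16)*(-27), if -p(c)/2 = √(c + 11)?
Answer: 162*√3 ≈ 280.59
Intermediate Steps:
p(c) = -2*√(11 + c) (p(c) = -2*√(c + 11) = -2*√(11 + c))
p(16)*(-27) = -2*√(11 + 16)*(-27) = -6*√3*(-27) = 162*√3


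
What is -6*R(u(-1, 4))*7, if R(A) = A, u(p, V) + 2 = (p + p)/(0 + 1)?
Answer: 168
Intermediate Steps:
u(p, V) = -2 + 2*p (u(p, V) = -2 + (p + p)/(0 + 1) = -2 + (2*p)/1 = -2 + (2*p)*1 = -2 + 2*p)
-6*R(u(-1, 4))*7 = -6*(-2 + 2*(-1))*7 = -6*(-2 - 2)*7 = -6*(-4)*7 = 24*7 = 168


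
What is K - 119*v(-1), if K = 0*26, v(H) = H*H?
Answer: -119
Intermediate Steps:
v(H) = H**2
K = 0
K - 119*v(-1) = 0 - 119*(-1)**2 = 0 - 119*1 = 0 - 119 = -119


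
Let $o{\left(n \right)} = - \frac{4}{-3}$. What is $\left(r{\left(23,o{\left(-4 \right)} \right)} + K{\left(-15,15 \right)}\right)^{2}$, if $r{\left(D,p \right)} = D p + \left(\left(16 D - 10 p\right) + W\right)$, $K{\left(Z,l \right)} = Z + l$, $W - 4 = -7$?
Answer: $\frac{1315609}{9} \approx 1.4618 \cdot 10^{5}$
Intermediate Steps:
$W = -3$ ($W = 4 - 7 = -3$)
$o{\left(n \right)} = \frac{4}{3}$ ($o{\left(n \right)} = \left(-4\right) \left(- \frac{1}{3}\right) = \frac{4}{3}$)
$r{\left(D,p \right)} = -3 - 10 p + 16 D + D p$ ($r{\left(D,p \right)} = D p - \left(3 - 16 D + 10 p\right) = -3 - 10 p + 16 D + D p$)
$\left(r{\left(23,o{\left(-4 \right)} \right)} + K{\left(-15,15 \right)}\right)^{2} = \left(\left(-3 - \frac{40}{3} + 16 \cdot 23 + 23 \cdot \frac{4}{3}\right) + \left(-15 + 15\right)\right)^{2} = \left(\left(-3 - \frac{40}{3} + 368 + \frac{92}{3}\right) + 0\right)^{2} = \left(\frac{1147}{3} + 0\right)^{2} = \left(\frac{1147}{3}\right)^{2} = \frac{1315609}{9}$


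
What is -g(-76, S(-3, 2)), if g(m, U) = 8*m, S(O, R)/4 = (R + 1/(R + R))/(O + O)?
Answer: 608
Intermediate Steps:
S(O, R) = 2*(R + 1/(2*R))/O (S(O, R) = 4*((R + 1/(R + R))/(O + O)) = 4*((R + 1/(2*R))/((2*O))) = 4*((R + 1/(2*R))*(1/(2*O))) = 4*((R + 1/(2*R))/(2*O)) = 2*(R + 1/(2*R))/O)
-g(-76, S(-3, 2)) = -8*(-76) = -1*(-608) = 608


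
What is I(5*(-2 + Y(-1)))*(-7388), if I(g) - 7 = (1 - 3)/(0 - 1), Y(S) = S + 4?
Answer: -66492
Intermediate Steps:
Y(S) = 4 + S
I(g) = 9 (I(g) = 7 + (1 - 3)/(0 - 1) = 7 - 2/(-1) = 7 - 2*(-1) = 7 + 2 = 9)
I(5*(-2 + Y(-1)))*(-7388) = 9*(-7388) = -66492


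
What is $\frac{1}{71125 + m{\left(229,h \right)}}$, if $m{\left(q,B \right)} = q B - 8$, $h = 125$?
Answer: $\frac{1}{99742} \approx 1.0026 \cdot 10^{-5}$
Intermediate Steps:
$m{\left(q,B \right)} = -8 + B q$ ($m{\left(q,B \right)} = B q - 8 = -8 + B q$)
$\frac{1}{71125 + m{\left(229,h \right)}} = \frac{1}{71125 + \left(-8 + 125 \cdot 229\right)} = \frac{1}{71125 + \left(-8 + 28625\right)} = \frac{1}{71125 + 28617} = \frac{1}{99742}$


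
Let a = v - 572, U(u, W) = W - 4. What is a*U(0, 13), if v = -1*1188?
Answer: -15840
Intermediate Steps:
v = -1188
U(u, W) = -4 + W
a = -1760 (a = -1188 - 572 = -1760)
a*U(0, 13) = -1760*(-4 + 13) = -1760*9 = -15840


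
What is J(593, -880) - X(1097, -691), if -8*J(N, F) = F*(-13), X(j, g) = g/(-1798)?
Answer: -2571831/1798 ≈ -1430.4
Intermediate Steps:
X(j, g) = -g/1798 (X(j, g) = g*(-1/1798) = -g/1798)
J(N, F) = 13*F/8 (J(N, F) = -F*(-13)/8 = -(-13)*F/8 = 13*F/8)
J(593, -880) - X(1097, -691) = (13/8)*(-880) - (-1)*(-691)/1798 = -1430 - 1*691/1798 = -1430 - 691/1798 = -2571831/1798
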